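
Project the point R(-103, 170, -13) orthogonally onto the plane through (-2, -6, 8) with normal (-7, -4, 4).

The perpendicular from R has direction n = (-7, -4, 4): r = (-103, 170, -13) + λ(-7, -4, 4).
Substitute into the plane: n·(R + λn) = 70 gives -11 + 81λ = 70, so λ = 1.
Foot = (-103, 170, -13) + 1·(-7, -4, 4) = (-110, 166, -9).

(-110, 166, -9)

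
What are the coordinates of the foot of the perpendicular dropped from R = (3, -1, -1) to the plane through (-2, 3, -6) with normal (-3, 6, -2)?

n = (-3, 6, -2), |n|² = 49, and n·R − 36 = -49.
t = -49/49 = -1, so the foot is R − t·n = (3, -1, -1) − (-1)·(-3, 6, -2) = (0, 5, -3).

(0, 5, -3)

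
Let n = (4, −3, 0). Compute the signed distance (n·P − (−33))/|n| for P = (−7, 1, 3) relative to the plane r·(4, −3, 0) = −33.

n·P − (-33) = 2.
|n| = 5, so the signed distance is 2/5.

2/5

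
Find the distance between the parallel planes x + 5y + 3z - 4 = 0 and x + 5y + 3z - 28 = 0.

24/√35

Both planes have normal n = (1, 5, 3), |n| = √35. Any point on the first plane is at distance |28 − 4|/|n| = 24/√35 from the second.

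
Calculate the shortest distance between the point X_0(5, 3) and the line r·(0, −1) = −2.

The normal to the line is n = (0, −1) with |n| = 1.
|n·X_0 − (-2)| = |-3 − (-2)| = 1, so the distance is 1/1 = 1.

1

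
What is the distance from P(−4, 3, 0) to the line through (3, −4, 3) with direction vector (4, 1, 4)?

√74

Direction vector d = (4, 1, 4).
AP = (−7, 7, −3), and AP × d = (31, 16, −35).
|AP × d|² = 2442 and |d|² = 33, so the distance is √(2442/33) = √74.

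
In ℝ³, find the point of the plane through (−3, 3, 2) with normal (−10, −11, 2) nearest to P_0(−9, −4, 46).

(1, 7, 44)

The perpendicular from P_0 has direction n = (−10, −11, 2): r = (−9, −4, 46) + λ(−10, −11, 2).
Substitute into the plane: n·(P_0 + λn) = 1 gives 226 + 225λ = 1, so λ = -1.
Foot = (−9, −4, 46) + (-1)·(−10, −11, 2) = (1, 7, 44).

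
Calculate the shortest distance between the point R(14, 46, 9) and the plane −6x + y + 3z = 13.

Normal vector n = (−6, 1, 3), and n·(14, 46, 9) − 13 = −24.
|n| = √(36 + 1 + 9) = √46, so the distance is |-24|/√46 = 24/√46.

12√46/23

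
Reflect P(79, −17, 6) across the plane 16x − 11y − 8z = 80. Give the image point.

With n = (16, −11, −8), the signed offset is (n·P − 80)/|n|² = 1323/441 = 3.
P' = P − 2t·n = (79, −17, 6) − 6·(16, −11, −8) = (−17, 49, 54).

(-17, 49, 54)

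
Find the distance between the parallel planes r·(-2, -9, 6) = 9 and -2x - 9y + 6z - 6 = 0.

3/11

Both planes have normal n = (-2, -9, 6), |n| = 11. Any point on the first plane is at distance |6 − 9|/|n| = 3/11 from the second.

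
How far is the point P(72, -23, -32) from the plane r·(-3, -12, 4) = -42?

2

d = |(-3)·72 + (-12)·(-23) + 4·(-32) − (-42)| / √(9 + 144 + 16) = |-26| / 13 = 2.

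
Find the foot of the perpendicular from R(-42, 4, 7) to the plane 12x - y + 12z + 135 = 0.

The perpendicular from R has direction n = (12, -1, 12): r = (-42, 4, 7) + t(12, -1, 12).
Substitute into the plane: n·(R + tn) = -135 gives -424 + 289t = -135, so t = 1.
Foot = (-42, 4, 7) + 1·(12, -1, 12) = (-30, 3, 19).

(-30, 3, 19)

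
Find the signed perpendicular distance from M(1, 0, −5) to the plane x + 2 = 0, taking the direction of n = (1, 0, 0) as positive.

n·M − (-2) = 3.
|n| = 1, so the signed distance is 3/1 = 3.

3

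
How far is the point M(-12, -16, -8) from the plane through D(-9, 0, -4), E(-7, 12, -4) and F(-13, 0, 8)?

10/√41

DE = (2, 12, 0) and DF = (-4, 0, 12), so a normal is n = DE × DF = (144, -24, 48).
Then n·(-12, -16, -8) - (-1488) = -240.
|n| = √(20736 + 576 + 2304) = 24√41, so the distance is |-240|/(24√41) = 10/√41.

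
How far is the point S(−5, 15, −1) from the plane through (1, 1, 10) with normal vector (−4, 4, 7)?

The plane has equation n·(r − (1, 1, 10)) = 0, i.e. n·r = 70.
n = (−4, 4, 7); n·P − 70 = 3; |n| = 9; distance = 3/9 = 1/3.

1/3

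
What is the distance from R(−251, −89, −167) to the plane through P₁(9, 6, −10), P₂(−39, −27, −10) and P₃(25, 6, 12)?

P₁P₂ = (−48, −33, 0) and P₁P₃ = (16, 0, 22), so a normal is n = P₁P₂ × P₁P₃ = (−726, 1056, 528).
Then n·(−251, −89, −167) − (−5478) = 5544.
|n| = √(527076 + 1115136 + 278784) = 1386, so the distance is |5544|/1386 = 4.

4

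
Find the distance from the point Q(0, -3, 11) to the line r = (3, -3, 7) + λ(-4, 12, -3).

Direction vector d = (-4, 12, -3).
AP = (-3, 0, 4); AP·d = 0, |AP|² = 25, |d|² = 169.
distance² = |AP|² − (AP·d)²/|d|² = 25 − 0/169 = 25, so the distance is 5.

5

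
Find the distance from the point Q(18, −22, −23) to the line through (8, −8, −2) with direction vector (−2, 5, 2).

Direction vector d = (−2, 5, 2).
AP = (10, −14, −21), and AP × d = (77, 22, 22).
|AP × d|² = 6897 and |d|² = 33, so the distance is √(6897/33) = √209.

√209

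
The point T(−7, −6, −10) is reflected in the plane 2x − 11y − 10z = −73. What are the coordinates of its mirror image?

With n = (2, −11, −10), the signed offset is (n·T − (-73))/|n|² = 225/225 = 1.
T' = T − 2t·n = (−7, −6, −10) − 2·(2, −11, −10) = (−11, 16, 10).

(-11, 16, 10)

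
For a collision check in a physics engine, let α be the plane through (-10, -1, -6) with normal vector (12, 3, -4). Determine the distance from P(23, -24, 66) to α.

The plane has equation n·(r − (-10, -1, -6)) = 0, i.e. n·r = -99.
Then n·(23, -24, 66) - (-99) = 39.
|n| = √(144 + 9 + 16) = 13, so the distance is |39|/13 = 3.

3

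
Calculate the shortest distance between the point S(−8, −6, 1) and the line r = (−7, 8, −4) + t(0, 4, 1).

Direction vector d = (0, 4, 1).
AP = (−1, −14, 5); AP·d = -51, |AP|² = 222, |d|² = 17.
distance² = |AP|² − (AP·d)²/|d|² = 222 − 2601/17 = 69, so the distance is √69.

√69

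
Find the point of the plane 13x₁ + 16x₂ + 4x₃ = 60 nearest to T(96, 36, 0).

(44, -28, -16)

The perpendicular from T has direction n = (13, 16, 4): r = (96, 36, 0) + t(13, 16, 4).
Substitute into the plane: n·(T + tn) = 60 gives 1824 + 441t = 60, so t = -4.
Foot = (96, 36, 0) + (-4)·(13, 16, 4) = (44, -28, -16).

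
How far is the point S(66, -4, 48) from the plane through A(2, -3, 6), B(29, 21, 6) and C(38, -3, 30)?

1

AB = (27, 24, 0) and AC = (36, 0, 24), so a normal is n = AB × AC = (576, -648, -864).
d = |576·66 + (-648)·(-4) + (-864)·48 − (-2088)| / √(331776 + 419904 + 746496) = |1224| / 1224 = 1.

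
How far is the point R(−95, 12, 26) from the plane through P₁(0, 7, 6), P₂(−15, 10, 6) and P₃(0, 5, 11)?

√30

P₁P₂ = (−15, 3, 0) and P₁P₃ = (0, −2, 5), so a normal is n = P₁P₂ × P₁P₃ = (15, 75, 30).
d = |15·(-95) + 75·12 + 30·26 − 705| / √(225 + 5625 + 900) = |-450| / (15√30) = √30.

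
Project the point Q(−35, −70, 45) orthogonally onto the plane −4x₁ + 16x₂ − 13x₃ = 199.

The perpendicular from Q has direction n = (−4, 16, −13): r = (−35, −70, 45) + μ(−4, 16, −13).
Substitute into the plane: n·(Q + μn) = 199 gives -1565 + 441μ = 199, so μ = 4.
Foot = (−35, −70, 45) + 4·(−4, 16, −13) = (−51, −6, −7).

(-51, -6, -7)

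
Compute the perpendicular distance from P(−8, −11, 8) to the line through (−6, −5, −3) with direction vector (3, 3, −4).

Direction vector d = (3, 3, −4).
AP = (−2, −6, 11), and AP × d = (−9, 25, 12).
|AP × d|² = 850 and |d|² = 34, so the distance is √(850/34) = √25 = 5.

5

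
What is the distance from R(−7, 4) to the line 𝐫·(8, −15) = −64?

52/17

d = |8·(-7) + (-15)·4 − (-64)| / √(64 + 225) = |-52|/17 = 52/17.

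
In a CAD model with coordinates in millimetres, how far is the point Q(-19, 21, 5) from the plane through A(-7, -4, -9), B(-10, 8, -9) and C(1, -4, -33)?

1

AB = (-3, 12, 0) and AC = (8, 0, -24), so a normal is n = AB × AC = (-288, -72, -96).
Then n·(-19, 21, 5) - 3168 = 312.
|n| = √(82944 + 5184 + 9216) = 312, so the distance is |312|/312 = 1.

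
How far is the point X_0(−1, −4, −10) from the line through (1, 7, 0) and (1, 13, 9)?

√17

A direction vector is d = (0, 6, 9).
AP = (−2, −11, −10), and AP × d = (−39, 18, −12).
|AP × d|² = 1989 and |d|² = 117, so the distance is √(1989/117) = √17.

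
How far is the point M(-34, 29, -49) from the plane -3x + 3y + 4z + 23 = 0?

Normal vector n = (-3, 3, 4), and n·(-34, 29, -49) - (-23) = 16.
|n| = √(9 + 9 + 16) = √34, so the distance is |16|/√34 = 8√34/17.

8√34/17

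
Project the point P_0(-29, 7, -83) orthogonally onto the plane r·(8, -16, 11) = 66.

(-5, -41, -50)

n = (8, -16, 11), |n|² = 441, and n·P_0 − 66 = -1323.
t = -1323/441 = -3, so the foot is P_0 − t·n = (-29, 7, -83) − (-3)·(8, -16, 11) = (-5, -41, -50).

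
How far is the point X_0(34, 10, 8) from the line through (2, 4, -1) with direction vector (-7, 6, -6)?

3√73

Direction vector d = (-7, 6, -6).
AP = (32, 6, 9); AP·d = -242, |AP|² = 1141, |d|² = 121.
distance² = |AP|² − (AP·d)²/|d|² = 1141 − 58564/121 = 657, so the distance is 3√73.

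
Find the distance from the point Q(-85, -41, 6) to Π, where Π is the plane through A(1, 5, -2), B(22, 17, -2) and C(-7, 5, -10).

6

AB = (21, 12, 0) and AC = (-8, 0, -8), so a normal is n = AB × AC = (-96, 168, 96).
d = |(-96)·(-85) + 168·(-41) + 96·6 − 552| / √(9216 + 28224 + 9216) = |1296| / 216 = 6.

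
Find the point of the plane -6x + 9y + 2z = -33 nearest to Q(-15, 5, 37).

n = (-6, 9, 2), |n|² = 121, and n·Q − (-33) = 242.
t = 242/121 = 2, so the foot is Q − t·n = (-15, 5, 37) − 2·(-6, 9, 2) = (-3, -13, 33).

(-3, -13, 33)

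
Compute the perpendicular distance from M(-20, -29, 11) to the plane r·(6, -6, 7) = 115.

16/11

d = |6·(-20) + (-6)·(-29) + 7·11 − 115| / √(36 + 36 + 49) = |16| / 11 = 16/11.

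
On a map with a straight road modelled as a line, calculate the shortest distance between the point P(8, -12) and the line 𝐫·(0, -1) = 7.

5

d = |0·8 + (-1)·(-12) − 7| / √(0 + 1) = |5|/1 = 5.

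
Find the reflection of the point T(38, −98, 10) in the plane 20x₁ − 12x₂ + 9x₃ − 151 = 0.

(-82, -26, -44)

With n = (20, −12, 9), the signed offset is (n·T − 151)/|n|² = 1875/625 = 3.
T' = T − 2t·n = (38, −98, 10) − 6·(20, −12, 9) = (−82, −26, −44).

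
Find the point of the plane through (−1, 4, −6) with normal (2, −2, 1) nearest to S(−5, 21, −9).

(5, 11, -4)

The perpendicular from S has direction n = (2, −2, 1): r = (−5, 21, −9) + t(2, −2, 1).
Substitute into the plane: n·(S + tn) = -16 gives -61 + 9t = -16, so t = 5.
Foot = (−5, 21, −9) + 5·(2, −2, 1) = (5, 11, −4).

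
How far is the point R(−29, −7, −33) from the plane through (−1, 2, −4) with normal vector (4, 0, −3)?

5

The plane has equation n·(r − (−1, 2, −4)) = 0, i.e. n·r = 8.
n = (4, 0, −3); n·P − 8 = -25; |n| = 5; distance = 25/5 = 5.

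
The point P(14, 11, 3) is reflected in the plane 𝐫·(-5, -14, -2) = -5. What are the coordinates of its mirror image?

n = (-5, -14, -2), |n|² = 225, n·P − (-5) = -225, so t = -225/225 = -1.
Foot F = P − (-1)·n = (9, -3, 1); the reflection is 2F − P = (4, -17, -1).

(4, -17, -1)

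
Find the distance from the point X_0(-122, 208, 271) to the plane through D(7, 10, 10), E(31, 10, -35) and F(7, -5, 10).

DE = (24, 0, -45) and DF = (0, -15, 0), so a normal is n = DE × DF = (-675, 0, -360).
d = |(-675)·(-122) + (-360)·271 − (-8325)| / √(455625 + 0 + 129600) = |-6885| / 765 = 9.

9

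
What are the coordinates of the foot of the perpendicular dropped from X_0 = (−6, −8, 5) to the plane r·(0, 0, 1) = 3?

(-6, -8, 3)

The perpendicular from X_0 has direction n = (0, 0, 1): r = (−6, −8, 5) + μ(0, 0, 1).
Substitute into the plane: n·(X_0 + μn) = 3 gives 5 + 1μ = 3, so μ = -2.
Foot = (−6, −8, 5) + (-2)·(0, 0, 1) = (−6, −8, 3).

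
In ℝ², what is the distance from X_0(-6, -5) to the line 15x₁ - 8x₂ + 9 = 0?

41/17

d = |15·(-6) + (-8)·(-5) − (-9)| / √(225 + 64) = |-41|/17 = 41/17.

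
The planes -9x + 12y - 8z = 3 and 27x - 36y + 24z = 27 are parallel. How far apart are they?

12/17

Divide the second equation by -3 to match normals: -9x + 12y - 8z = -9.
Both planes have normal n = (-9, 12, -8), |n| = 17. Any point on the first plane is at distance |(-9) − 3|/|n| = 12/17 from the second.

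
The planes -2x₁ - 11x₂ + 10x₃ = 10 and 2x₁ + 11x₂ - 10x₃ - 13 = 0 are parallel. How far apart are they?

23/15

Divide the second equation by -1 to match normals: -2x₁ - 11x₂ + 10x₃ = -13.
With common normal n = (-2, -11, 10) (|n| = 15), the distance is |10 − (-13)|/|n| = 23/15.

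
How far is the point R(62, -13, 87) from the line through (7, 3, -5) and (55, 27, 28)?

3√521

A direction vector is d = (48, 24, 33).
AP = (55, -16, 92), and AP × d = (-2736, 2601, 2088).
|AP × d|² = 18610641 and |d|² = 3969, so the distance is √(18610641/3969) = √4689 = 3√521.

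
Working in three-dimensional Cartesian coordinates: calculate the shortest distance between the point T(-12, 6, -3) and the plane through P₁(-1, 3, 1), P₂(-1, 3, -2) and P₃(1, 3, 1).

P₁P₂ = (0, 0, -3) and P₁P₃ = (2, 0, 0), so a normal is n = P₁P₂ × P₁P₃ = (0, -6, 0).
Then n·(-12, 6, -3) - (-18) = -18.
|n| = √(0 + 36 + 0) = 6, so the distance is |-18|/6 = 3.

3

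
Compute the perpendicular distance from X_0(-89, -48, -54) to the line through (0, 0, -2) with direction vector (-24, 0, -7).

√2929

Direction vector d = (-24, 0, -7).
AP = (-89, -48, -52), and AP × d = (336, 625, -1152).
|AP × d|² = 1830625 and |d|² = 625, so the distance is √(1830625/625) = √2929.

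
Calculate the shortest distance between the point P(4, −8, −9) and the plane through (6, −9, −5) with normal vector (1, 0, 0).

2

The plane has equation n·(r − (6, −9, −5)) = 0, i.e. n·r = 6.
Then n·(4, −8, −9) − 6 = −2.
|n| = √(1 + 0 + 0) = 1, so the distance is |-2|/1 = 2.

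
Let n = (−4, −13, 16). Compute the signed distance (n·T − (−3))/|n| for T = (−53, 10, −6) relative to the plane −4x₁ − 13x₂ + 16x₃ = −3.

n·T − (-3) = -11.
|n| = 21, so the signed distance is -11/21.

-11/21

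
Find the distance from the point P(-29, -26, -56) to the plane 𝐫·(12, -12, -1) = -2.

Normal vector n = (12, -12, -1), and n·(-29, -26, -56) - (-2) = 22.
|n| = √(144 + 144 + 1) = 17, so the distance is |22|/17 = 22/17.

22/17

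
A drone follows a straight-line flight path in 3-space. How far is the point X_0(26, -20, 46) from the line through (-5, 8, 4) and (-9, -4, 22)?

11√13

A direction vector is d = (-4, -12, 18).
AP = (31, -28, 42), and AP × d = (0, -726, -484).
|AP × d|² = 761332 and |d|² = 484, so the distance is √(761332/484) = √1573 = 11√13.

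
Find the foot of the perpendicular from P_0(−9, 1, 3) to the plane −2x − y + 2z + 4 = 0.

The perpendicular from P_0 has direction n = (−2, −1, 2): r = (−9, 1, 3) + t(−2, −1, 2).
Substitute into the plane: n·(P_0 + tn) = -4 gives 23 + 9t = -4, so t = -3.
Foot = (−9, 1, 3) + (-3)·(−2, −1, 2) = (−3, 4, −3).

(-3, 4, -3)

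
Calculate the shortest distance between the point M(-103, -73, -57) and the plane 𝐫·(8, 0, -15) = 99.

4

Normal vector n = (8, 0, -15), and n·(-103, -73, -57) - 99 = -68.
|n| = √(64 + 0 + 225) = 17, so the distance is |-68|/17 = 4.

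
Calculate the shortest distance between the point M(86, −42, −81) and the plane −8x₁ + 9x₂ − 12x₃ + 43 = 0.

3

Normal vector n = (−8, 9, −12), and n·(86, −42, −81) − (−43) = −51.
|n| = √(64 + 81 + 144) = 17, so the distance is |-51|/17 = 3.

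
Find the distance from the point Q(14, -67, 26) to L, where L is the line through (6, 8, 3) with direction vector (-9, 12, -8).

Direction vector d = (-9, 12, -8).
AP = (8, -75, 23); AP·d = -1156, |AP|² = 6218, |d|² = 289.
distance² = |AP|² − (AP·d)²/|d|² = 6218 − 1336336/289 = 1594, so the distance is √1594.

√1594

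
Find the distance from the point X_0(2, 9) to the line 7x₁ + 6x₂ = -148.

The normal to the line is n = (7, 6) with |n| = √85.
|n·X_0 − (-148)| = |68 − (-148)| = 216, so the distance is 216/√85.

216√85/85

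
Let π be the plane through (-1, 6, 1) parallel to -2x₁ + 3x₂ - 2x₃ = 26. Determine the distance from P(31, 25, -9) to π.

13/√17

Parallel planes share the normal n = (-2, 3, -2); since (-1, 6, 1) lies on the plane, its equation is -2x₁ + 3x₂ - 2x₃ = 18.
Then n·(31, 25, -9) - 18 = 13.
|n| = √(4 + 9 + 4) = √17, so the distance is |13|/√17 = 13√17/17.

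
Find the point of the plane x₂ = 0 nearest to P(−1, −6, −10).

The perpendicular from P has direction n = (0, 1, 0): r = (−1, −6, −10) + t(0, 1, 0).
Substitute into the plane: n·(P + tn) = 0 gives -6 + 1t = 0, so t = 6.
Foot = (−1, −6, −10) + 6·(0, 1, 0) = (−1, 0, −10).

(-1, 0, -10)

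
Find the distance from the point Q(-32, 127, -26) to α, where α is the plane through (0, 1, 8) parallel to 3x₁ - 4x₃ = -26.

Parallel planes share the normal n = (3, 0, -4); since (0, 1, 8) lies on the plane, its equation is 3x₁ - 4x₃ = -32.
Then n·(-32, 127, -26) - (-32) = 40.
|n| = √(9 + 0 + 16) = 5, so the distance is |40|/5 = 8.

8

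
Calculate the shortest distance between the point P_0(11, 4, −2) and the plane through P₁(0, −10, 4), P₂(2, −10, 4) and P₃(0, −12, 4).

P₁P₂ = (2, 0, 0) and P₁P₃ = (0, −2, 0), so a normal is n = P₁P₂ × P₁P₃ = (0, 0, −4).
d = |(-4)·(-2) − (-16)| / √(0 + 0 + 16) = |24| / 4 = 6.

6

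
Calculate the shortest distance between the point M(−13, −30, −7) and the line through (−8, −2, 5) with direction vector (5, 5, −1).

Direction vector d = (5, 5, −1).
AP = (−5, −28, −12); AP·d = -153, |AP|² = 953, |d|² = 51.
distance² = |AP|² − (AP·d)²/|d|² = 953 − 23409/51 = 494, so the distance is √494.

√494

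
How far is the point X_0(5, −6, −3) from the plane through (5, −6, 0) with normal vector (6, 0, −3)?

3√5/5

The plane has equation n·(r − (5, −6, 0)) = 0, i.e. n·r = 30.
n = (6, 0, −3); n·P − 30 = 9; |n| = 3√5; distance = 9/(3√5) = 3/√5.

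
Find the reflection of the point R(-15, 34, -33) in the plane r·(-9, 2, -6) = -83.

n = (-9, 2, -6), |n|² = 121, n·R − (-83) = 484, so t = 484/121 = 4.
Foot F = R − 4·n = (21, 26, -9); the reflection is 2F − R = (57, 18, 15).

(57, 18, 15)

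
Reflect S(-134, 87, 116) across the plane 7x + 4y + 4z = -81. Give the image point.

(-1136/9, 823/9, 1084/9)

With n = (7, 4, 4), the signed offset is (n·S − (-81))/|n|² = -45/81 = -5/9.
S' = S − 2t·n = (-134, 87, 116) − (-10/9)·(7, 4, 4) = (-1136/9, 823/9, 1084/9).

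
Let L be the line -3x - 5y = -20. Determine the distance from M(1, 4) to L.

The normal to the line is n = (-3, -5) with |n| = √34.
|n·M − (-20)| = |-23 − (-20)| = 3, so the distance is 3/√34.

3√34/34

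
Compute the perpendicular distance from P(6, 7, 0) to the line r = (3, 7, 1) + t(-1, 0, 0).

1

Direction vector d = (-1, 0, 0).
AP = (3, 0, -1), and AP × d = (0, 1, 0).
|AP × d|² = 1 and |d|² = 1, so the distance is √1 = 1.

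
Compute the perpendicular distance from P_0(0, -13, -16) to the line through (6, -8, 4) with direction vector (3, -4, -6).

√217

Direction vector d = (3, -4, -6).
AP = (-6, -5, -20), and AP × d = (-50, -96, 39).
|AP × d|² = 13237 and |d|² = 61, so the distance is √(13237/61) = √217.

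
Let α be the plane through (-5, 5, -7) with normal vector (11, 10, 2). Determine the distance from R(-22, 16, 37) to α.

11/15

The plane has equation n·(r − (-5, 5, -7)) = 0, i.e. n·r = -19.
d = |11·(-22) + 10·16 + 2·37 − (-19)| / √(121 + 100 + 4) = |11| / 15 = 11/15.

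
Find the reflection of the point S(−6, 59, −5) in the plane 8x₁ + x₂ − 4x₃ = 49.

(-22/9, 535/9, -61/9)

n = (8, 1, −4), |n|² = 81, n·S − 49 = -18, so t = -18/81 = -2/9.
Foot F = S − (-2/9)·n = (−38/9, 533/9, −53/9); the reflection is 2F − S = (−22/9, 535/9, −61/9).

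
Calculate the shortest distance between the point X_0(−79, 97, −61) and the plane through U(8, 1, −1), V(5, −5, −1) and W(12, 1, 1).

UV = (−3, −6, 0) and UW = (4, 0, 2), so a normal is n = UV × UW = (−12, 6, 24).
n = (−12, 6, 24); n·P − (-114) = 180; |n| = 6√21; distance = 180/(6√21) = 30/√21.

30/√21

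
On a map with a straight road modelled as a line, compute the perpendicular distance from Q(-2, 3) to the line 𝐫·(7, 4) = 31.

The normal to the line is n = (7, 4) with |n| = √65.
|n·Q − 31| = |-2 − 31| = 33, so the distance is 33/√65 = 33√65/65.

33/√65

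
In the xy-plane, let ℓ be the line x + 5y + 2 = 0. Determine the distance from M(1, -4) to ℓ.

The normal to the line is n = (1, 5) with |n| = √26.
|n·M − (-2)| = |-19 − (-2)| = 17, so the distance is 17/√26.

17√26/26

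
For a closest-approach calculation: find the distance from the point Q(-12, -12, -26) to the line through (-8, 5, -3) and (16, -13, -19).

√545

A direction vector is d = (24, -18, -16).
AP = (-4, -17, -23); AP·d = 578, |AP|² = 834, |d|² = 1156.
distance² = |AP|² − (AP·d)²/|d|² = 834 − 334084/1156 = 545, so the distance is √545.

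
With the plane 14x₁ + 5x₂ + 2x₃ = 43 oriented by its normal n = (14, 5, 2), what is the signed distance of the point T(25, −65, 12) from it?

n·T − 43 = 6.
|n| = 15, so the signed distance is 6/15 = 2/5.

2/5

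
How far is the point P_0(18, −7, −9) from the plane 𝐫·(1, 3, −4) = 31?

2/√26

d = |1·18 + 3·(-7) + (-4)·(-9) − 31| / √(1 + 9 + 16) = |2| / √26 = √26/13.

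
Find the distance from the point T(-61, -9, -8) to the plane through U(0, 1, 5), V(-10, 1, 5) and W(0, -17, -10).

UV = (-10, 0, 0) and UW = (0, -18, -15), so a normal is n = UV × UW = (0, -150, 180).
Then n·(-61, -9, -8) - 750 = -840.
|n| = √(0 + 22500 + 32400) = 30√61, so the distance is |-840|/(30√61) = 28/√61.

28√61/61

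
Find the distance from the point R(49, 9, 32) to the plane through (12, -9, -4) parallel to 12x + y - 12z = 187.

Parallel planes share the normal n = (12, 1, -12); since (12, -9, -4) lies on the plane, its equation is 12x + y - 12z = 183.
Then n·(49, 9, 32) - 183 = 30.
|n| = √(144 + 1 + 144) = 17, so the distance is |30|/17 = 30/17.

30/17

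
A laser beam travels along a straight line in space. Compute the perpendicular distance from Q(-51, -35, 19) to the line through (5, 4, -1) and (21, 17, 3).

A direction vector is d = (16, 13, 4).
AP = (-56, -39, 20); AP·d = -1323, |AP|² = 5057, |d|² = 441.
distance² = |AP|² − (AP·d)²/|d|² = 5057 − 1750329/441 = 1088, so the distance is 8√17.

8√17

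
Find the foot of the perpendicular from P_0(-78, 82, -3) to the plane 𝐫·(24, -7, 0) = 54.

The perpendicular from P_0 has direction n = (24, -7, 0): r = (-78, 82, -3) + λ(24, -7, 0).
Substitute into the plane: n·(P_0 + λn) = 54 gives -2446 + 625λ = 54, so λ = 4.
Foot = (-78, 82, -3) + 4·(24, -7, 0) = (18, 54, -3).

(18, 54, -3)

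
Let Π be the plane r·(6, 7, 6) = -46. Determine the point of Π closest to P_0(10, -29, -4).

(16, -22, 2)

n = (6, 7, 6), |n|² = 121, and n·P_0 − (-46) = -121.
t = -121/121 = -1, so the foot is P_0 − t·n = (10, -29, -4) − (-1)·(6, 7, 6) = (16, -22, 2).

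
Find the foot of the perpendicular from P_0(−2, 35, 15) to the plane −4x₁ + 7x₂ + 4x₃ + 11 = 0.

(14, 7, -1)

The perpendicular from P_0 has direction n = (−4, 7, 4): r = (−2, 35, 15) + μ(−4, 7, 4).
Substitute into the plane: n·(P_0 + μn) = -11 gives 313 + 81μ = -11, so μ = -4.
Foot = (−2, 35, 15) + (-4)·(−4, 7, 4) = (14, 7, −1).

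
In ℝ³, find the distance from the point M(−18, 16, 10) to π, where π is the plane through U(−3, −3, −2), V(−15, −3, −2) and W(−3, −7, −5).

UV = (−12, 0, 0) and UW = (0, −4, −3), so a normal is n = UV × UW = (0, −36, 48).
Then n·(−18, 16, 10) − 12 = −108.
|n| = √(0 + 1296 + 2304) = 60, so the distance is |-108|/60 = 9/5.

9/5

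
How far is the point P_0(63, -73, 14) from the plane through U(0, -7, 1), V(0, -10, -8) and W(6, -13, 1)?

UV = (0, -3, -9) and UW = (6, -6, 0), so a normal is n = UV × UW = (-54, -54, 18).
Then n·(63, -73, 14) - 396 = 396.
|n| = √(2916 + 2916 + 324) = 18√19, so the distance is |396|/(18√19) = 22√19/19.

22√19/19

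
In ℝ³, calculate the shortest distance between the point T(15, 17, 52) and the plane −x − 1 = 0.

n = (−1, 0, 0); n·P − 1 = -16; |n| = 1; distance = 16/1 = 16.

16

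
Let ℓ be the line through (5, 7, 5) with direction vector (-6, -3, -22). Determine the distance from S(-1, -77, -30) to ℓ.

Direction vector d = (-6, -3, -22).
AP = (-6, -84, -35), and AP × d = (1743, 78, -486).
|AP × d|² = 3280329 and |d|² = 529, so the distance is √(3280329/529) = √6201 = 3√689.

3√689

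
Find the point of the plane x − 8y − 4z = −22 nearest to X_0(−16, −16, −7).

n = (1, −8, −4), |n|² = 81, and n·X_0 − (-22) = 162.
t = 162/81 = 2, so the foot is X_0 − t·n = (−16, −16, −7) − 2·(1, −8, −4) = (−18, 0, 1).

(-18, 0, 1)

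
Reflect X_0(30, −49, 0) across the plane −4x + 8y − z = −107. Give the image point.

(-10, 31, -10)

n = (−4, 8, −1), |n|² = 81, n·X_0 − (-107) = -405, so t = -405/81 = -5.
Foot F = X_0 − (-5)·n = (10, −9, −5); the reflection is 2F − X_0 = (−10, 31, −10).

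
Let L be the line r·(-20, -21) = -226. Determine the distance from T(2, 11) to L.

d = |(-20)·2 + (-21)·11 − (-226)| / √(400 + 441) = |-45|/29 = 45/29.

45/29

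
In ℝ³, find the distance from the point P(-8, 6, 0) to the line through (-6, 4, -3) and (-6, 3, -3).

A direction vector is d = (0, -1, 0).
AP = (-2, 2, 3), and AP × d = (3, 0, 2).
|AP × d|² = 13 and |d|² = 1, so the distance is √13.

√13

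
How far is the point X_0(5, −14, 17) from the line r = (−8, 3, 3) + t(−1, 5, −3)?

√94

Direction vector d = (−1, 5, −3).
AP = (13, −17, 14); AP·d = -140, |AP|² = 654, |d|² = 35.
distance² = |AP|² − (AP·d)²/|d|² = 654 − 19600/35 = 94, so the distance is √94.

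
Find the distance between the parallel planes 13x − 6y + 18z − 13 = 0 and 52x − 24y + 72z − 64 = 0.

Divide the second equation by 4 to match normals: 13x − 6y + 18z = 16.
With common normal n = (13, −6, 18) (|n| = 23), the distance is |13 − 16|/|n| = 3/23.

3/23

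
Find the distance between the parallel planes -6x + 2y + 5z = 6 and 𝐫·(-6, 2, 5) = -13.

19/√65

With common normal n = (-6, 2, 5) (|n| = √65), the distance is |6 − (-13)|/|n| = 19/√65 = 19√65/65.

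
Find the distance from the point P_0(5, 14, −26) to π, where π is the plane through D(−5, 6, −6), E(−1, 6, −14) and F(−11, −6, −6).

DE = (4, 0, −8) and DF = (−6, −12, 0), so a normal is n = DE × DF = (−96, 48, −48).
Then n·(5, 14, −26) − 1056 = 384.
|n| = √(9216 + 2304 + 2304) = 48√6, so the distance is |384|/(48√6) = 4√6/3.

8/√6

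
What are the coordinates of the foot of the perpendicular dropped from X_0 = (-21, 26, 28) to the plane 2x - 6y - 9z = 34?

The perpendicular from X_0 has direction n = (2, -6, -9): r = (-21, 26, 28) + t(2, -6, -9).
Substitute into the plane: n·(X_0 + tn) = 34 gives -450 + 121t = 34, so t = 4.
Foot = (-21, 26, 28) + 4·(2, -6, -9) = (-13, 2, -8).

(-13, 2, -8)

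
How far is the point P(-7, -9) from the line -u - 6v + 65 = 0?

The normal to the line is n = (-1, -6) with |n| = √37.
|n·P − (-65)| = |61 − (-65)| = 126, so the distance is 126/√37 = 126√37/37.

126√37/37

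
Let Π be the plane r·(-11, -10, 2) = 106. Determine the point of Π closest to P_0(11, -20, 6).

The perpendicular from P_0 has direction n = (-11, -10, 2): r = (11, -20, 6) + λ(-11, -10, 2).
Substitute into the plane: n·(P_0 + λn) = 106 gives 91 + 225λ = 106, so λ = 1/15.
Foot = (11, -20, 6) + (1/15)·(-11, -10, 2) = (154/15, -62/3, 92/15).

(154/15, -62/3, 92/15)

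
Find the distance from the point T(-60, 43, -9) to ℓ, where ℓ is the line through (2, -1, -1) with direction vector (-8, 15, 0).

Direction vector d = (-8, 15, 0).
AP = (-62, 44, -8); AP·d = 1156, |AP|² = 5844, |d|² = 289.
distance² = |AP|² − (AP·d)²/|d|² = 5844 − 1336336/289 = 1220, so the distance is 2√305.

2√305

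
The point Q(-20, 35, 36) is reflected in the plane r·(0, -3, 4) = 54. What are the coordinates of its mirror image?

(-20, 157/5, 204/5)

With n = (0, -3, 4), the signed offset is (n·Q − 54)/|n|² = -15/25 = -3/5.
Q' = Q − 2t·n = (-20, 35, 36) − (-6/5)·(0, -3, 4) = (-20, 157/5, 204/5).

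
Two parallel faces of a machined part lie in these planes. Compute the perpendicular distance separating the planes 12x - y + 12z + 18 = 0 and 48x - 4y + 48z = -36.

9/17

Divide the second equation by 4 to match normals: 12x - y + 12z = -9.
Both planes have normal n = (12, -1, 12), |n| = 17. Any point on the first plane is at distance |(-9) − (-18)|/|n| = 9/17 from the second.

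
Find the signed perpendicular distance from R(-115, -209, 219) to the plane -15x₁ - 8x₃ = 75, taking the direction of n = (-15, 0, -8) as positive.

n·R − 75 = -102.
|n| = 17, so the signed distance is -102/17 = -6.

-6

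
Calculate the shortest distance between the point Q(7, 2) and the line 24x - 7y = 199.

The normal to the line is n = (24, -7) with |n| = 25.
|n·Q − 199| = |154 − 199| = 45, so the distance is 45/25 = 9/5.

9/5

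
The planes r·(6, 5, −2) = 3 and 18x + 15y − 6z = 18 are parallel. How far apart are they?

Divide the second equation by 3 to match normals: 6x + 5y − 2z = 6.
Both planes have normal n = (6, 5, −2), |n| = √65. Any point on the first plane is at distance |6 − 3|/|n| = 3/√65 from the second.

3√65/65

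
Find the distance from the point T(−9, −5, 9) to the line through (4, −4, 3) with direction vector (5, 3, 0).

√70

Direction vector d = (5, 3, 0).
AP = (−13, −1, 6); AP·d = -68, |AP|² = 206, |d|² = 34.
distance² = |AP|² − (AP·d)²/|d|² = 206 − 4624/34 = 70, so the distance is √70.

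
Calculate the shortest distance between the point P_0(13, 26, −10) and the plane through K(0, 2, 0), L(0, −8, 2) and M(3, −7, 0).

KL = (0, −10, 2) and KM = (3, −9, 0), so a normal is n = KL × KM = (18, 6, 30).
d = |18·13 + 6·26 + 30·(-10) − 12| / √(324 + 36 + 900) = |78| / (6√35) = 13/√35.

13√35/35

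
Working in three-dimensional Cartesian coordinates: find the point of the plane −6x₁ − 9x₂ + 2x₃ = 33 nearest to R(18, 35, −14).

(-6, -1, -6)

The perpendicular from R has direction n = (−6, −9, 2): r = (18, 35, −14) + λ(−6, −9, 2).
Substitute into the plane: n·(R + λn) = 33 gives -451 + 121λ = 33, so λ = 4.
Foot = (18, 35, −14) + 4·(−6, −9, 2) = (−6, −1, −6).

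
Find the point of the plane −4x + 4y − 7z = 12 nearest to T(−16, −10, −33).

The perpendicular from T has direction n = (−4, 4, −7): r = (−16, −10, −33) + t(−4, 4, −7).
Substitute into the plane: n·(T + tn) = 12 gives 255 + 81t = 12, so t = -3.
Foot = (−16, −10, −33) + (-3)·(−4, 4, −7) = (−4, −22, −12).

(-4, -22, -12)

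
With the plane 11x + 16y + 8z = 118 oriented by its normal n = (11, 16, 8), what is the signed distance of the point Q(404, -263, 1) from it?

n·Q − 118 = 126.
|n| = 21, so the signed distance is 126/21 = 6.

6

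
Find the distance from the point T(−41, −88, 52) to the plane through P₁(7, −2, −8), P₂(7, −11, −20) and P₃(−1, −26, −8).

P₁P₂ = (0, −9, −12) and P₁P₃ = (−8, −24, 0), so a normal is n = P₁P₂ × P₁P₃ = (−288, 96, −72).
d = |(-288)·(-41) + 96·(-88) + (-72)·52 − (-1632)| / √(82944 + 9216 + 5184) = |1248| / 312 = 4.

4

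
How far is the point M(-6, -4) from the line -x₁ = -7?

13

The normal to the line is n = (-1, 0) with |n| = 1.
|n·M − (-7)| = |6 − (-7)| = 13, so the distance is 13/1 = 13.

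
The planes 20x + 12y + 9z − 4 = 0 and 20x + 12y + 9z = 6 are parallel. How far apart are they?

With common normal n = (20, 12, 9) (|n| = 25), the distance is |4 − 6|/|n| = 2/25.

2/25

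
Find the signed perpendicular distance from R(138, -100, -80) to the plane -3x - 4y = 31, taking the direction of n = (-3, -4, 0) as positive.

-9

n·R − 31 = -45.
|n| = 5, so the signed distance is -45/5 = -9.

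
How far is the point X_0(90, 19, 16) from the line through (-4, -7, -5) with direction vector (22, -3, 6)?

√1489

Direction vector d = (22, -3, 6).
AP = (94, 26, 21); AP·d = 2116, |AP|² = 9953, |d|² = 529.
distance² = |AP|² − (AP·d)²/|d|² = 9953 − 4477456/529 = 1489, so the distance is √1489.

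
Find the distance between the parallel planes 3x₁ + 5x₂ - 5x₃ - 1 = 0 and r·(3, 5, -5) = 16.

15√59/59

Both planes have normal n = (3, 5, -5), |n| = √59. Any point on the first plane is at distance |16 − 1|/|n| = 15/√59 from the second.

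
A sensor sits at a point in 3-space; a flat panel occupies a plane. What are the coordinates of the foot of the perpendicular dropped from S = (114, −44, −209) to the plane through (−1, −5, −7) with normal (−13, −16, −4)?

(785/7, -324/7, -1467/7)

n = (−13, −16, −4), |n|² = 441, and n·S − 121 = -63.
t = -63/441 = -1/7, so the foot is S − t·n = (114, −44, −209) − (-1/7)·(−13, −16, −4) = (785/7, −324/7, −1467/7).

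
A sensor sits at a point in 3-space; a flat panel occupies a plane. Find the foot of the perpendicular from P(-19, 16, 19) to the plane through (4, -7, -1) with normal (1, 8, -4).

The perpendicular from P has direction n = (1, 8, -4): r = (-19, 16, 19) + λ(1, 8, -4).
Substitute into the plane: n·(P + λn) = -48 gives 33 + 81λ = -48, so λ = -1.
Foot = (-19, 16, 19) + (-1)·(1, 8, -4) = (-20, 8, 23).

(-20, 8, 23)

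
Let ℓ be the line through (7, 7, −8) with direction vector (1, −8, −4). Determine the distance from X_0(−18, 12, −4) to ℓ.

3√65

Direction vector d = (1, −8, −4).
AP = (−25, 5, 4), and AP × d = (12, −96, 195).
|AP × d|² = 47385 and |d|² = 81, so the distance is √(47385/81) = √585 = 3√65.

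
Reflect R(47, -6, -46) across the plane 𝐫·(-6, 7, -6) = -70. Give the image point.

n = (-6, 7, -6), |n|² = 121, n·R − (-70) = 22, so t = 22/121 = 2/11.
Foot F = R − (2/11)·n = (529/11, -80/11, -494/11); the reflection is 2F − R = (541/11, -94/11, -482/11).

(541/11, -94/11, -482/11)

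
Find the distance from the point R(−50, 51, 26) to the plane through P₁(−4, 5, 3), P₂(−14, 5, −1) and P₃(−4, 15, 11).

P₁P₂ = (−10, 0, −4) and P₁P₃ = (0, 10, 8), so a normal is n = P₁P₂ × P₁P₃ = (40, 80, −100).
Then n·(−50, 51, 26) − (−60) = −460.
|n| = √(1600 + 6400 + 10000) = 60√5, so the distance is |-460|/(60√5) = 23/(3√5).

23√5/15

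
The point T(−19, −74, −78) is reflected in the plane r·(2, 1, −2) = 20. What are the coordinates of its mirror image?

With n = (2, 1, −2), the signed offset is (n·T − 20)/|n|² = 24/9 = 8/3.
T' = T − 2t·n = (−19, −74, −78) − (16/3)·(2, 1, −2) = (−89/3, −238/3, −202/3).

(-89/3, -238/3, -202/3)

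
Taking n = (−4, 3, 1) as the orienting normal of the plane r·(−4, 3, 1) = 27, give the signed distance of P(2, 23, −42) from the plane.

n·P − 27 = -8.
|n| = √26, so the signed distance is -8/√26.

-8/√26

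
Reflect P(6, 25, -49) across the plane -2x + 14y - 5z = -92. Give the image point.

(18, -59, -19)

With n = (-2, 14, -5), the signed offset is (n·P − (-92))/|n|² = 675/225 = 3.
P' = P − 2t·n = (6, 25, -49) − 6·(-2, 14, -5) = (18, -59, -19).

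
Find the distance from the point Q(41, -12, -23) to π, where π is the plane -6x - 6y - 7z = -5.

d = |(-6)·41 + (-6)·(-12) + (-7)·(-23) − (-5)| / √(36 + 36 + 49) = |-8| / 11 = 8/11.

8/11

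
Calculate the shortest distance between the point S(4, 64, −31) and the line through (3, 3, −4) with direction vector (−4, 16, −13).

Direction vector d = (−4, 16, −13).
AP = (1, 61, −27); AP·d = 1323, |AP|² = 4451, |d|² = 441.
distance² = |AP|² − (AP·d)²/|d|² = 4451 − 1750329/441 = 482, so the distance is √482.

√482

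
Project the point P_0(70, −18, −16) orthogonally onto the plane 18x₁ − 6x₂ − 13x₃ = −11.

The perpendicular from P_0 has direction n = (18, −6, −13): r = (70, −18, −16) + μ(18, −6, −13).
Substitute into the plane: n·(P_0 + μn) = -11 gives 1576 + 529μ = -11, so μ = -3.
Foot = (70, −18, −16) + (-3)·(18, −6, −13) = (16, 0, 23).

(16, 0, 23)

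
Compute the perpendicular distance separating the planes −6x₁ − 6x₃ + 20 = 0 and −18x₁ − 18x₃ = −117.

Divide the second equation by 3 to match normals: −6x₁ − 6x₃ = -39.
With common normal n = (−6, 0, −6) (|n| = 6√2), the distance is |(-20) − (-39)|/|n| = 19/(6√2) = 19√2/12.

19/(6√2)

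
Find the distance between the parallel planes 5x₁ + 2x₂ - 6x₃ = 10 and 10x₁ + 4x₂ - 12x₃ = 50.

Divide the second equation by 2 to match normals: 5x₁ + 2x₂ - 6x₃ = 25.
With common normal n = (5, 2, -6) (|n| = √65), the distance is |10 − 25|/|n| = 15/√65 = 3√65/13.

15/√65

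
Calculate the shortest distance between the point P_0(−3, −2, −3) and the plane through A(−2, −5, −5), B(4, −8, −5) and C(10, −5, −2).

√21/7

AB = (6, −3, 0) and AC = (12, 0, 3), so a normal is n = AB × AC = (−9, −18, 36).
Then n·(−3, −2, −3) − (−72) = 27.
|n| = √(81 + 324 + 1296) = 9√21, so the distance is |27|/(9√21) = √21/7.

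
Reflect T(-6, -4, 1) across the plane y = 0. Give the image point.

(-6, 4, 1)

n = (0, 1, 0), |n|² = 1, n·T − 0 = -4, so t = -4/1 = -4.
Foot F = T − (-4)·n = (-6, 0, 1); the reflection is 2F − T = (-6, 4, 1).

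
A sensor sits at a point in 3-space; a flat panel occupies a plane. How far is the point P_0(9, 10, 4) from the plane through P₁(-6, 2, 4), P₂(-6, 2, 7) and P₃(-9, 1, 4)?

9/√10

P₁P₂ = (0, 0, 3) and P₁P₃ = (-3, -1, 0), so a normal is n = P₁P₂ × P₁P₃ = (3, -9, 0).
n = (3, -9, 0); n·P − (-36) = -27; |n| = 3√10; distance = 27/(3√10) = 9/√10.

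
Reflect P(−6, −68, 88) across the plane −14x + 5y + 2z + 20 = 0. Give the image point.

With n = (−14, 5, 2), the signed offset is (n·P − (-20))/|n|² = -60/225 = -4/15.
P' = P − 2t·n = (−6, −68, 88) − (-8/15)·(−14, 5, 2) = (−202/15, −196/3, 1336/15).

(-202/15, -196/3, 1336/15)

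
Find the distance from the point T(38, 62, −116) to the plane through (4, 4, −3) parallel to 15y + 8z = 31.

Parallel planes share the normal n = (0, 15, 8); since (4, 4, −3) lies on the plane, its equation is 15y + 8z = 36.
Then n·(38, 62, −116) − 36 = −34.
|n| = √(0 + 225 + 64) = 17, so the distance is |-34|/17 = 2.

2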